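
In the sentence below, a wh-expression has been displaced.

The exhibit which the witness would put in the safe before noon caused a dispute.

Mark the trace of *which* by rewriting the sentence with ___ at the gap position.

'which' is the direct object of 'put'. The gap is right after 'put'.

The exhibit which the witness would put ___ in the safe before noon caused a dispute.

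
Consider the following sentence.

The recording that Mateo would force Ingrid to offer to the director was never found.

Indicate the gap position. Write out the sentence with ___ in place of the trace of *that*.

The recording that Mateo would force Ingrid to offer ___ to the director was never found.

'that' is the direct object of 'offer'. The gap is right after 'offer'.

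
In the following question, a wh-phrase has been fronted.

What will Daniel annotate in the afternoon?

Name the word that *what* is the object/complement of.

annotate

Underlying clause: Daniel will annotate what in the afternoon.
'what' is the direct object of 'annotate'. Wh-movement fronts it, leaving a gap right after 'annotate':
What will Daniel annotate ___ in the afternoon?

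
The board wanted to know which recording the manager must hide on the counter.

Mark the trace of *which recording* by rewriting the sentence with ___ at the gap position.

Pre-movement form: The manager must hide which recording on the counter.
'which recording' functions as the direct object of 'hide'. The gap is right after 'hide'.

The board wanted to know which recording the manager must hide ___ on the counter.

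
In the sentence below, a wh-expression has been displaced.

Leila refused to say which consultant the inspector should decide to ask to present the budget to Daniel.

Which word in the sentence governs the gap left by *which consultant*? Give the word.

Pre-movement form: The inspector should decide to ask which consultant to present the budget to Daniel.
The filler 'which consultant' is interpreted as the direct object of 'ask'. Fronting leaves a gap immediately after 'ask':
Leila refused to say which consultant the inspector should decide to ask ___ to present the budget to Daniel.

ask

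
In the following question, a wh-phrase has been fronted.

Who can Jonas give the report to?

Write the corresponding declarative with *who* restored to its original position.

'who' is the object of the preposition 'to' (recipient of 'give'). Wh-movement fronts it, leaving a gap right after 'to':
Who can Jonas give the report to ___?

Jonas can give the report to who.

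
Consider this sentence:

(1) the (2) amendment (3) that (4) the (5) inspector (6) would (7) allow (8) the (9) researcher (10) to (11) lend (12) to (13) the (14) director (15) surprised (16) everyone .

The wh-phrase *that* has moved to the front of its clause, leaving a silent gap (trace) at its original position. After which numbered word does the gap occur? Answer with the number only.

11

The filler 'that' is interpreted as the direct object of 'lend'. It moves to the left edge, and the trace sits right after 'lend':
The amendment that the inspector would allow the researcher to lend ___ to the director surprised everyone.
'lend' is word 11.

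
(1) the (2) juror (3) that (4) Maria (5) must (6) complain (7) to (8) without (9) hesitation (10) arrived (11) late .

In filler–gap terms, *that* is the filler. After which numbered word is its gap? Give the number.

'that' functions as the object of the preposition 'to'. Wh-movement fronts it, leaving a gap right after 'to':
The juror that Maria must complain to ___ without hesitation arrived late.
'to' is word 7.

7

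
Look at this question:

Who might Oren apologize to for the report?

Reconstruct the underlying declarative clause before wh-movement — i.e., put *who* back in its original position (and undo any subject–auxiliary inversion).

The filler 'who' is interpreted as the object of the preposition 'to'. It moves to the left edge, and the trace sits right after 'to':
Who might Oren apologize to ___ for the report?

Oren might apologize to who for the report.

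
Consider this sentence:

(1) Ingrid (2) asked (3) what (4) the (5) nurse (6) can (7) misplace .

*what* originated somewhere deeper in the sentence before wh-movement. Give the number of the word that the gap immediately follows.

In situ: The nurse can misplace what.
The filler 'what' is interpreted as the direct object of 'misplace'. Wh-movement fronts it, leaving a gap right after 'misplace':
Ingrid asked what the nurse can misplace ___.
'misplace' is word 7.

7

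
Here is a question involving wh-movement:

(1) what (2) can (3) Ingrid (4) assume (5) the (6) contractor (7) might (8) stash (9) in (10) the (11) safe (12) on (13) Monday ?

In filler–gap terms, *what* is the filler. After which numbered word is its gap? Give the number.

8

In situ: Ingrid can assume the contractor might stash what in the safe on Monday.
'what' functions as the direct object of 'stash'. Fronting leaves a gap immediately after 'stash':
What can Ingrid assume the contractor might stash ___ in the safe on Monday?
'stash' is word 8.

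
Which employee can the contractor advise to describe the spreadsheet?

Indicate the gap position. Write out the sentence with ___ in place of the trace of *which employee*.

Pre-movement form: The contractor can advise which employee to describe the spreadsheet.
The filler 'which employee' is interpreted as the direct object of 'advise'. The gap is right after 'advise'.

Which employee can the contractor advise ___ to describe the spreadsheet?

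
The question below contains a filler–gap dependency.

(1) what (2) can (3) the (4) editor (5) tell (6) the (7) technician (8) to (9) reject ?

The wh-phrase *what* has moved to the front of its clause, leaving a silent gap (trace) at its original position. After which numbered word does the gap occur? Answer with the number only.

9

In situ: The editor can tell the technician to reject what.
'what' is the direct object of 'reject'. Wh-movement fronts it, leaving a gap right after 'reject':
What can the editor tell the technician to reject ___?
'reject' is word 9.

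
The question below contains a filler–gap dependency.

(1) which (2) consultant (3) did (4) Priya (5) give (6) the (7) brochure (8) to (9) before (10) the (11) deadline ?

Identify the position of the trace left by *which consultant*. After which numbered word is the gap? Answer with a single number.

Before movement: Priya did give the brochure to which consultant before the deadline.
The filler 'which consultant' is interpreted as the object of the preposition 'to' (recipient of 'give'). Fronting leaves a gap immediately after 'to':
Which consultant did Priya give the brochure to ___ before the deadline?
'to' is word 8.

8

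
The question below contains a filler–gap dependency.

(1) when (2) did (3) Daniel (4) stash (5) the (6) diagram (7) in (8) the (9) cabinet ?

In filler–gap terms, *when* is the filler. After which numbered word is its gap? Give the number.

9

Underlying clause: Daniel did stash the diagram in the cabinet when.
The filler 'when' is interpreted as the temporal adjunct. Fronting leaves a gap immediately after 'cabinet':
When did Daniel stash the diagram in the cabinet ___?
'cabinet' is word 9.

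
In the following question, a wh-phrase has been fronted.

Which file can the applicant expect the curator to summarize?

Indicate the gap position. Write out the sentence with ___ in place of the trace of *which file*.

Which file can the applicant expect the curator to summarize ___?

Pre-movement form: The applicant can expect the curator to summarize which file.
The filler 'which file' is interpreted as the direct object of 'summarize'. The gap is right after 'summarize'.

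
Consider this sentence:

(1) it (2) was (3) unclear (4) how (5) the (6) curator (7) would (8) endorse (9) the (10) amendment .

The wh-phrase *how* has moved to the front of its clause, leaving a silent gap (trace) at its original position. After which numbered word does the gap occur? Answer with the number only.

Pre-movement form: The curator would endorse the amendment how.
'how' is the manner adjunct. It moves to the left edge, and the trace sits right after 'amendment':
It was unclear how the curator would endorse the amendment ___.
'amendment' is word 10.

10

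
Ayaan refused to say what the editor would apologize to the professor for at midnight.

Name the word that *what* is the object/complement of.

for

Underlying clause: The editor would apologize to the professor for what at midnight.
The filler 'what' is interpreted as the object of the preposition 'for'. It moves to the left edge, and the trace sits right after 'for':
Ayaan refused to say what the editor would apologize to the professor for ___ at midnight.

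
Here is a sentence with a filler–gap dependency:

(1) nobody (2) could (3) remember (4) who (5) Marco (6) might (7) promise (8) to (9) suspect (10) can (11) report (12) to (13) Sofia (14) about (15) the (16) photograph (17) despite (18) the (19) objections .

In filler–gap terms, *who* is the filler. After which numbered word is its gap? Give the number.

9

In situ: Marco might promise to suspect who can report to Sofia about the photograph despite the objections.
'who' is the subject of the clause embedded under 'suspect'. Wh-movement fronts it, leaving a gap right after 'suspect':
Nobody could remember who Marco might promise to suspect ___ can report to Sofia about the photograph despite the objections.
'suspect' is word 9.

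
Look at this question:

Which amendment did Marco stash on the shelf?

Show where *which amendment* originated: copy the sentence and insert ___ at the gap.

In situ: Marco did stash which amendment on the shelf.
'which amendment' functions as the direct object of 'stash'. The gap is right after 'stash'.

Which amendment did Marco stash ___ on the shelf?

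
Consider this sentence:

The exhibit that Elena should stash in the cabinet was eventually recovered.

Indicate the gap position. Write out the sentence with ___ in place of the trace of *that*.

The exhibit that Elena should stash ___ in the cabinet was eventually recovered.

The filler 'that' is interpreted as the direct object of 'stash'. The gap is right after 'stash'.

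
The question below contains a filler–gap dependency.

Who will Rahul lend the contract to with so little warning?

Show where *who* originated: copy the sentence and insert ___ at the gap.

In situ: Rahul will lend the contract to who with so little warning.
'who' is the object of the preposition 'to' (recipient of 'lend'). The gap is right after 'to'.

Who will Rahul lend the contract to ___ with so little warning?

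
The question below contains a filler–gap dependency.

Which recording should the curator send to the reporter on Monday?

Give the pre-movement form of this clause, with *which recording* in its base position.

'which recording' functions as the direct object of 'send'. Wh-movement fronts it, leaving a gap right after 'send':
Which recording should the curator send ___ to the reporter on Monday?

The curator should send which recording to the reporter on Monday.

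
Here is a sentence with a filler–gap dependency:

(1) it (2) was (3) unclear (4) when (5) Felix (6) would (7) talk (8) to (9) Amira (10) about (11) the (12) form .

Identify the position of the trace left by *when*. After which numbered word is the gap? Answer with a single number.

Underlying clause: Felix would talk to Amira about the form when.
'when' is the temporal adjunct. Wh-movement fronts it, leaving a gap right after 'form':
It was unclear when Felix would talk to Amira about the form ___.
'form' is word 12.

12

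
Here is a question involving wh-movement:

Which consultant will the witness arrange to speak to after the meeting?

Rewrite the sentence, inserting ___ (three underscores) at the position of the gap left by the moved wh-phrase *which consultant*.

Underlying clause: The witness will arrange to speak to which consultant after the meeting.
'which consultant' is the object of the preposition 'to'. The gap is right after 'to'.

Which consultant will the witness arrange to speak to ___ after the meeting?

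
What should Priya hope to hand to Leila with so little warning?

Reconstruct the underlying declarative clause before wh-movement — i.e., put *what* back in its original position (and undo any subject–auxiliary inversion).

Priya should hope to hand what to Leila with so little warning.

'what' is the direct object of 'hand'. Wh-movement fronts it, leaving a gap right after 'hand':
What should Priya hope to hand ___ to Leila with so little warning?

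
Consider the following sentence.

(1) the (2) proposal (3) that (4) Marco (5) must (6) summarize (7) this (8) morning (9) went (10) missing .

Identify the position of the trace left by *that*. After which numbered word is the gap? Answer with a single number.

'that' functions as the direct object of 'summarize'. Fronting leaves a gap immediately after 'summarize':
The proposal that Marco must summarize ___ this morning went missing.
'summarize' is word 6.

6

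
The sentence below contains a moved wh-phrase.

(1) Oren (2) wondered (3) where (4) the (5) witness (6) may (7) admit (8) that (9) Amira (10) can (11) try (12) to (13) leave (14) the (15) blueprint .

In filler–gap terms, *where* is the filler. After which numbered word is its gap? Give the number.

Underlying clause: The witness may admit that Amira can try to leave the blueprint where.
'where' functions as the locative complement of 'leave'. It moves to the left edge, and the trace sits right after 'blueprint':
Oren wondered where the witness may admit that Amira can try to leave the blueprint ___.
'blueprint' is word 15.

15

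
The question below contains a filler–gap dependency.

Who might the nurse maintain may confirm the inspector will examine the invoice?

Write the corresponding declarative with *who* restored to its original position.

The nurse might maintain who may confirm the inspector will examine the invoice.

'who' is the subject of the clause embedded under 'maintain'. It moves to the left edge, and the trace sits right after 'maintain':
Who might the nurse maintain ___ may confirm the inspector will examine the invoice?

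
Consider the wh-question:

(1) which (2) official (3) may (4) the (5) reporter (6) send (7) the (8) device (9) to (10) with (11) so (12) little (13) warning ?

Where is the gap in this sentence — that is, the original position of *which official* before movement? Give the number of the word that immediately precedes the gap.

Pre-movement form: The reporter may send the device to which official with so little warning.
'which official' is the object of the preposition 'to' (recipient of 'send'). It moves to the left edge, and the trace sits right after 'to':
Which official may the reporter send the device to ___ with so little warning?
'to' is word 9.

9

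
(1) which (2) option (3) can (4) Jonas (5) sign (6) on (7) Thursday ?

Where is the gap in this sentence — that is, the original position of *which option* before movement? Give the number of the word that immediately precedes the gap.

Before movement: Jonas can sign which option on Thursday.
The filler 'which option' is interpreted as the direct object of 'sign'. Wh-movement fronts it, leaving a gap right after 'sign':
Which option can Jonas sign ___ on Thursday?
'sign' is word 5.

5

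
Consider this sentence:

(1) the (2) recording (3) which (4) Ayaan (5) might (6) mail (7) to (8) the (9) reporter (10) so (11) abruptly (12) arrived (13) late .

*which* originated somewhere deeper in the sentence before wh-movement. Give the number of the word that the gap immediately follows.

'which' functions as the direct object of 'mail'. Wh-movement fronts it, leaving a gap right after 'mail':
The recording which Ayaan might mail ___ to the reporter so abruptly arrived late.
'mail' is word 6.

6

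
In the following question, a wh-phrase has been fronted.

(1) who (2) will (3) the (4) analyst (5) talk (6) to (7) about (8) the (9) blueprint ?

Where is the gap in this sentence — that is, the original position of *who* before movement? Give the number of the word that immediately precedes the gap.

Underlying clause: The analyst will talk to who about the blueprint.
'who' is the object of the preposition 'to'. It moves to the left edge, and the trace sits right after 'to':
Who will the analyst talk to ___ about the blueprint?
'to' is word 6.

6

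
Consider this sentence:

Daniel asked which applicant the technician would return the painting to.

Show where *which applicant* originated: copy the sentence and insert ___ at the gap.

In situ: The technician would return the painting to which applicant.
'which applicant' is the object of the preposition 'to' (recipient of 'return'). The gap is right after 'to'.

Daniel asked which applicant the technician would return the painting to ___.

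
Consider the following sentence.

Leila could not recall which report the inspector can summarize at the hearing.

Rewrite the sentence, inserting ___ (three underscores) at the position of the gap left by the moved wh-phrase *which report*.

Leila could not recall which report the inspector can summarize ___ at the hearing.

Pre-movement form: The inspector can summarize which report at the hearing.
'which report' functions as the direct object of 'summarize'. The gap is right after 'summarize'.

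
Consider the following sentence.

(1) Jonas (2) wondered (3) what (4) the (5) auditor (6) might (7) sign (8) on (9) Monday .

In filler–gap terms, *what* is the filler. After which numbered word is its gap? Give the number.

In situ: The auditor might sign what on Monday.
'what' is the direct object of 'sign'. Wh-movement fronts it, leaving a gap right after 'sign':
Jonas wondered what the auditor might sign ___ on Monday.
'sign' is word 7.

7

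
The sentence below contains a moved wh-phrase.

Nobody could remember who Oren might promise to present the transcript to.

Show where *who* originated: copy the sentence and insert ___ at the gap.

Nobody could remember who Oren might promise to present the transcript to ___.

Before movement: Oren might promise to present the transcript to who.
The filler 'who' is interpreted as the object of the preposition 'to' (recipient of 'present'). The gap is right after 'to'.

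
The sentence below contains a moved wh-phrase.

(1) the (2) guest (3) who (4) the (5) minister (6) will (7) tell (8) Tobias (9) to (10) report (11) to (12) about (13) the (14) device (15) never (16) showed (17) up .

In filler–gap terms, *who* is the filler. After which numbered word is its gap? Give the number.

'who' is the object of the preposition 'to'. It moves to the left edge, and the trace sits right after 'to':
The guest who the minister will tell Tobias to report to ___ about the device never showed up.
'to' is word 11.

11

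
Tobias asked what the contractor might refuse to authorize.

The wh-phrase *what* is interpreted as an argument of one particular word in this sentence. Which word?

authorize

Pre-movement form: The contractor might refuse to authorize what.
'what' functions as the direct object of 'authorize'. It moves to the left edge, and the trace sits right after 'authorize':
Tobias asked what the contractor might refuse to authorize ___.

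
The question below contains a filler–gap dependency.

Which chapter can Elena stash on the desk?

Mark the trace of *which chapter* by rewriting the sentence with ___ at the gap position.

Which chapter can Elena stash ___ on the desk?

Before movement: Elena can stash which chapter on the desk.
'which chapter' functions as the direct object of 'stash'. The gap is right after 'stash'.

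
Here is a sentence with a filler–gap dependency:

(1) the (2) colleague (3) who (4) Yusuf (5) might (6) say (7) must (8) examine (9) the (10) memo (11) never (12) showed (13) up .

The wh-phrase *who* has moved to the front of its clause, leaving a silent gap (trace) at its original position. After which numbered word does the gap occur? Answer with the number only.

6

The filler 'who' is interpreted as the subject of the clause embedded under 'say'. It moves to the left edge, and the trace sits right after 'say':
The colleague who Yusuf might say ___ must examine the memo never showed up.
'say' is word 6.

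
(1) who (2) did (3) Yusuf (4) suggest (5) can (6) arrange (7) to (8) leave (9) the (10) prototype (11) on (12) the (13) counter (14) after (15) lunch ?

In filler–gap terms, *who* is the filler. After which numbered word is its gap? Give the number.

4

Pre-movement form: Yusuf did suggest who can arrange to leave the prototype on the counter after lunch.
'who' is the subject of the clause embedded under 'suggest'. Wh-movement fronts it, leaving a gap right after 'suggest':
Who did Yusuf suggest ___ can arrange to leave the prototype on the counter after lunch?
'suggest' is word 4.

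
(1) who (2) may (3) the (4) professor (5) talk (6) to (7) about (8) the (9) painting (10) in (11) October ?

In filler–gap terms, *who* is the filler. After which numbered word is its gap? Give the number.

6

Pre-movement form: The professor may talk to who about the painting in October.
'who' functions as the object of the preposition 'to'. It moves to the left edge, and the trace sits right after 'to':
Who may the professor talk to ___ about the painting in October?
'to' is word 6.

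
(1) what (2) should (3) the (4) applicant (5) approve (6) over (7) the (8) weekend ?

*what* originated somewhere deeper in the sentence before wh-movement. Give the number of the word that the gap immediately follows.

5

Pre-movement form: The applicant should approve what over the weekend.
The filler 'what' is interpreted as the direct object of 'approve'. Fronting leaves a gap immediately after 'approve':
What should the applicant approve ___ over the weekend?
'approve' is word 5.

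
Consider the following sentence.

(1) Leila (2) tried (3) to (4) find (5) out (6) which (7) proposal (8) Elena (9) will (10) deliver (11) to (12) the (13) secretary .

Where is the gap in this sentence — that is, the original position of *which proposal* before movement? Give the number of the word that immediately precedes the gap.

In situ: Elena will deliver which proposal to the secretary.
The filler 'which proposal' is interpreted as the direct object of 'deliver'. Fronting leaves a gap immediately after 'deliver':
Leila tried to find out which proposal Elena will deliver ___ to the secretary.
'deliver' is word 10.

10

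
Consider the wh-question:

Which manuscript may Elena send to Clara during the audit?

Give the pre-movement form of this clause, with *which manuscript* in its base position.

Elena may send which manuscript to Clara during the audit.

'which manuscript' is the direct object of 'send'. It moves to the left edge, and the trace sits right after 'send':
Which manuscript may Elena send ___ to Clara during the audit?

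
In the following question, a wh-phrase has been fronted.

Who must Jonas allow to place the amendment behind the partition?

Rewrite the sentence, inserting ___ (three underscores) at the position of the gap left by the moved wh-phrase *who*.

Who must Jonas allow ___ to place the amendment behind the partition?

Before movement: Jonas must allow who to place the amendment behind the partition.
The filler 'who' is interpreted as the direct object of 'allow'. The gap is right after 'allow'.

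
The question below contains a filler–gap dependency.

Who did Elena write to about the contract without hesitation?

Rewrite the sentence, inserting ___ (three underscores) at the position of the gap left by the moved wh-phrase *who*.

Pre-movement form: Elena did write to who about the contract without hesitation.
The filler 'who' is interpreted as the object of the preposition 'to'. The gap is right after 'to'.

Who did Elena write to ___ about the contract without hesitation?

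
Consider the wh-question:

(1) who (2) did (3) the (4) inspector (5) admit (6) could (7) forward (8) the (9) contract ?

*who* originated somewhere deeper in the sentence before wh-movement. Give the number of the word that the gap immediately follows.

5

Before movement: The inspector did admit who could forward the contract.
'who' functions as the subject of the clause embedded under 'admit'. Fronting leaves a gap immediately after 'admit':
Who did the inspector admit ___ could forward the contract?
'admit' is word 5.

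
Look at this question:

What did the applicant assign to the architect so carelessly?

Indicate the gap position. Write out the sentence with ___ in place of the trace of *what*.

What did the applicant assign ___ to the architect so carelessly?

In situ: The applicant did assign what to the architect so carelessly.
'what' functions as the direct object of 'assign'. The gap is right after 'assign'.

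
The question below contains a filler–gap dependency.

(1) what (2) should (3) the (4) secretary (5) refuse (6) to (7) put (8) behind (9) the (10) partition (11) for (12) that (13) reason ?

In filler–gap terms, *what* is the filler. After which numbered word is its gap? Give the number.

7

In situ: The secretary should refuse to put what behind the partition for that reason.
'what' is the direct object of 'put'. Wh-movement fronts it, leaving a gap right after 'put':
What should the secretary refuse to put ___ behind the partition for that reason?
'put' is word 7.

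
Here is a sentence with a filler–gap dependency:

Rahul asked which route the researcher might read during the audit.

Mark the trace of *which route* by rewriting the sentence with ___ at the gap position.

Rahul asked which route the researcher might read ___ during the audit.

In situ: The researcher might read which route during the audit.
'which route' is the direct object of 'read'. The gap is right after 'read'.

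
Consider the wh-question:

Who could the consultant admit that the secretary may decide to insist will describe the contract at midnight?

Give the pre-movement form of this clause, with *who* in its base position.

'who' functions as the subject of the clause embedded under 'insist'. Wh-movement fronts it, leaving a gap right after 'insist':
Who could the consultant admit that the secretary may decide to insist ___ will describe the contract at midnight?

The consultant could admit that the secretary may decide to insist who will describe the contract at midnight.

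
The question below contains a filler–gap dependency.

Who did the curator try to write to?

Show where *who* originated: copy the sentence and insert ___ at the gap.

Before movement: The curator did try to write to who.
'who' functions as the object of the preposition 'to'. The gap is right after 'to'.

Who did the curator try to write to ___?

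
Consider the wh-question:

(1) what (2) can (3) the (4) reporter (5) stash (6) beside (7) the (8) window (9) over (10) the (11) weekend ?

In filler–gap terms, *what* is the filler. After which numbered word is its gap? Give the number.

Pre-movement form: The reporter can stash what beside the window over the weekend.
The filler 'what' is interpreted as the direct object of 'stash'. Fronting leaves a gap immediately after 'stash':
What can the reporter stash ___ beside the window over the weekend?
'stash' is word 5.

5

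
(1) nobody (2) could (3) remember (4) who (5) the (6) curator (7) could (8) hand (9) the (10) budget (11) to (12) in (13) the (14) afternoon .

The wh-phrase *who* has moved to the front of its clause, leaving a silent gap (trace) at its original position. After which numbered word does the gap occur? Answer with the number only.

Underlying clause: The curator could hand the budget to who in the afternoon.
'who' is the object of the preposition 'to' (recipient of 'hand'). Fronting leaves a gap immediately after 'to':
Nobody could remember who the curator could hand the budget to ___ in the afternoon.
'to' is word 11.

11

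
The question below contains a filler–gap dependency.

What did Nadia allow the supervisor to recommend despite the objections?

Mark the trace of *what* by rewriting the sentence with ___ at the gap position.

Pre-movement form: Nadia did allow the supervisor to recommend what despite the objections.
'what' functions as the direct object of 'recommend'. The gap is right after 'recommend'.

What did Nadia allow the supervisor to recommend ___ despite the objections?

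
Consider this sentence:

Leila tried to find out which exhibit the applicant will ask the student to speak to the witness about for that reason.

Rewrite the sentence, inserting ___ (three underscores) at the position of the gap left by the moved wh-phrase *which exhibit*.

Leila tried to find out which exhibit the applicant will ask the student to speak to the witness about ___ for that reason.

Pre-movement form: The applicant will ask the student to speak to the witness about which exhibit for that reason.
'which exhibit' is the object of the preposition 'about'. The gap is right after 'about'.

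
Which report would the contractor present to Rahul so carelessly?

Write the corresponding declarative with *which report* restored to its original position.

The filler 'which report' is interpreted as the direct object of 'present'. Wh-movement fronts it, leaving a gap right after 'present':
Which report would the contractor present ___ to Rahul so carelessly?

The contractor would present which report to Rahul so carelessly.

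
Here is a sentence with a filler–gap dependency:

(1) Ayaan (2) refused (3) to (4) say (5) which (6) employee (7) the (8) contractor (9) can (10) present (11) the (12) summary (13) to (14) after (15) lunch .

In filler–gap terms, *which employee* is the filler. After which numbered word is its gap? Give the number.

13

Underlying clause: The contractor can present the summary to which employee after lunch.
'which employee' functions as the object of the preposition 'to' (recipient of 'present'). It moves to the left edge, and the trace sits right after 'to':
Ayaan refused to say which employee the contractor can present the summary to ___ after lunch.
'to' is word 13.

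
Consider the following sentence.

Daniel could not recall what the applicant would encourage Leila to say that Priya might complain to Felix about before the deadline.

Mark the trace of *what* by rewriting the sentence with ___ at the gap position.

In situ: The applicant would encourage Leila to say that Priya might complain to Felix about what before the deadline.
'what' is the object of the preposition 'about'. The gap is right after 'about'.

Daniel could not recall what the applicant would encourage Leila to say that Priya might complain to Felix about ___ before the deadline.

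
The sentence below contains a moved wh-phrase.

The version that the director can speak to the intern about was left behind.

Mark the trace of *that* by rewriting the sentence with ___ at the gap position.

The version that the director can speak to the intern about ___ was left behind.

'that' is the object of the preposition 'about'. The gap is right after 'about'.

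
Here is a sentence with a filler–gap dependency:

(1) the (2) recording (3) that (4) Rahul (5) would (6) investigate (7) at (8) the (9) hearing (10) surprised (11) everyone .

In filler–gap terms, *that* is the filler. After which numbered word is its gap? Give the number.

'that' functions as the direct object of 'investigate'. Fronting leaves a gap immediately after 'investigate':
The recording that Rahul would investigate ___ at the hearing surprised everyone.
'investigate' is word 6.

6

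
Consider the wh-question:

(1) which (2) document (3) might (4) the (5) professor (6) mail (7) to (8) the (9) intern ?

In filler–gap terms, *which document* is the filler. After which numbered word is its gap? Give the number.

6

Pre-movement form: The professor might mail which document to the intern.
'which document' functions as the direct object of 'mail'. It moves to the left edge, and the trace sits right after 'mail':
Which document might the professor mail ___ to the intern?
'mail' is word 6.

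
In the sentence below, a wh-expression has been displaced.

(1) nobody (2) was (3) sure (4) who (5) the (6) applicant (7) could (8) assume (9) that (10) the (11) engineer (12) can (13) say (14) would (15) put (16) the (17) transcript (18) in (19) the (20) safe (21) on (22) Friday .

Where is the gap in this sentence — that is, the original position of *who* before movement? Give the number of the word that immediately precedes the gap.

13

Underlying clause: The applicant could assume that the engineer can say who would put the transcript in the safe on Friday.
'who' is the subject of the clause embedded under 'say'. Fronting leaves a gap immediately after 'say':
Nobody was sure who the applicant could assume that the engineer can say ___ would put the transcript in the safe on Friday.
'say' is word 13.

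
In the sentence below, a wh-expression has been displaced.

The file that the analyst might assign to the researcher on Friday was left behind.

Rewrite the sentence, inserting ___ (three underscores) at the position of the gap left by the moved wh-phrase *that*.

The file that the analyst might assign ___ to the researcher on Friday was left behind.

'that' is the direct object of 'assign'. The gap is right after 'assign'.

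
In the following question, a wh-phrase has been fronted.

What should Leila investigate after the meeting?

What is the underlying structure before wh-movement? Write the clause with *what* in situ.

Leila should investigate what after the meeting.

'what' functions as the direct object of 'investigate'. It moves to the left edge, and the trace sits right after 'investigate':
What should Leila investigate ___ after the meeting?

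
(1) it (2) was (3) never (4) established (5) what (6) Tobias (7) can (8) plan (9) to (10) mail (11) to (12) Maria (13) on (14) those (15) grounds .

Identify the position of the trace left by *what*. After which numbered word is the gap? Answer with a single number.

Underlying clause: Tobias can plan to mail what to Maria on those grounds.
The filler 'what' is interpreted as the direct object of 'mail'. Fronting leaves a gap immediately after 'mail':
It was never established what Tobias can plan to mail ___ to Maria on those grounds.
'mail' is word 10.

10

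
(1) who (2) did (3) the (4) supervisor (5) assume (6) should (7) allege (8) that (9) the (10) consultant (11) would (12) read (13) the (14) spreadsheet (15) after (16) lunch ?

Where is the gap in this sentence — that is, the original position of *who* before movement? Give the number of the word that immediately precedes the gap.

5

Pre-movement form: The supervisor did assume who should allege that the consultant would read the spreadsheet after lunch.
'who' is the subject of the clause embedded under 'assume'. It moves to the left edge, and the trace sits right after 'assume':
Who did the supervisor assume ___ should allege that the consultant would read the spreadsheet after lunch?
'assume' is word 5.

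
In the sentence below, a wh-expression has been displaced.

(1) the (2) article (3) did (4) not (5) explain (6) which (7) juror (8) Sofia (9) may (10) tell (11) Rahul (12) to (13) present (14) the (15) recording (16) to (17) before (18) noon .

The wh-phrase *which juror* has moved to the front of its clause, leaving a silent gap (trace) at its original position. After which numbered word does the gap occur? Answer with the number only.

16

In situ: Sofia may tell Rahul to present the recording to which juror before noon.
The filler 'which juror' is interpreted as the object of the preposition 'to' (recipient of 'present'). Fronting leaves a gap immediately after 'to':
The article did not explain which juror Sofia may tell Rahul to present the recording to ___ before noon.
'to' is word 16.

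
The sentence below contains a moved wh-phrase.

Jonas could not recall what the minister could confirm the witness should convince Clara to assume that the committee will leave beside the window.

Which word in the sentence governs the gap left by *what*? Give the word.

In situ: The minister could confirm the witness should convince Clara to assume that the committee will leave what beside the window.
'what' functions as the direct object of 'leave'. Fronting leaves a gap immediately after 'leave':
Jonas could not recall what the minister could confirm the witness should convince Clara to assume that the committee will leave ___ beside the window.

leave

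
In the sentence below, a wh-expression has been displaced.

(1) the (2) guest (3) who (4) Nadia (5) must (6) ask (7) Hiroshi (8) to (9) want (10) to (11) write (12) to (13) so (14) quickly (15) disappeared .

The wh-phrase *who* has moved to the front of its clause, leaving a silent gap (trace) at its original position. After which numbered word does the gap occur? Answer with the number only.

'who' functions as the object of the preposition 'to'. It moves to the left edge, and the trace sits right after 'to':
The guest who Nadia must ask Hiroshi to want to write to ___ so quickly disappeared.
'to' is word 12.

12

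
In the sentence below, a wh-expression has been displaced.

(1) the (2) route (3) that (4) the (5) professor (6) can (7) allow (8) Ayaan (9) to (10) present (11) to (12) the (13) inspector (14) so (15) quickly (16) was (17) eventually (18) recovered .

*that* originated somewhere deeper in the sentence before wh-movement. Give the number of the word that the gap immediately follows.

10

'that' is the direct object of 'present'. It moves to the left edge, and the trace sits right after 'present':
The route that the professor can allow Ayaan to present ___ to the inspector so quickly was eventually recovered.
'present' is word 10.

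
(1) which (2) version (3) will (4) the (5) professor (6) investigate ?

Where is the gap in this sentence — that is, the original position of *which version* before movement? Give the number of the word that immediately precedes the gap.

6

In situ: The professor will investigate which version.
'which version' functions as the direct object of 'investigate'. Fronting leaves a gap immediately after 'investigate':
Which version will the professor investigate ___?
'investigate' is word 6.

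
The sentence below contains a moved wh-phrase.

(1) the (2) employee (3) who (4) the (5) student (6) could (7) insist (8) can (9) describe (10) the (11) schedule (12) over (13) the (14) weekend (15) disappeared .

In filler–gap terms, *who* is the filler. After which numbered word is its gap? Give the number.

7

'who' is the subject of the clause embedded under 'insist'. Wh-movement fronts it, leaving a gap right after 'insist':
The employee who the student could insist ___ can describe the schedule over the weekend disappeared.
'insist' is word 7.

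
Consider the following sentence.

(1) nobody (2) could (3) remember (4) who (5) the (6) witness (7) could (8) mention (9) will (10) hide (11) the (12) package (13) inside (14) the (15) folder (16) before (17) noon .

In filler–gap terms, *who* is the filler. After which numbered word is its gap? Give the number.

8

Pre-movement form: The witness could mention who will hide the package inside the folder before noon.
'who' is the subject of the clause embedded under 'mention'. Fronting leaves a gap immediately after 'mention':
Nobody could remember who the witness could mention ___ will hide the package inside the folder before noon.
'mention' is word 8.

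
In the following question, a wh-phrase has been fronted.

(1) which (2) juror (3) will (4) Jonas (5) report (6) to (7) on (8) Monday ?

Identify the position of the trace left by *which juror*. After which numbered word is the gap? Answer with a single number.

Pre-movement form: Jonas will report to which juror on Monday.
The filler 'which juror' is interpreted as the object of the preposition 'to'. Fronting leaves a gap immediately after 'to':
Which juror will Jonas report to ___ on Monday?
'to' is word 6.

6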